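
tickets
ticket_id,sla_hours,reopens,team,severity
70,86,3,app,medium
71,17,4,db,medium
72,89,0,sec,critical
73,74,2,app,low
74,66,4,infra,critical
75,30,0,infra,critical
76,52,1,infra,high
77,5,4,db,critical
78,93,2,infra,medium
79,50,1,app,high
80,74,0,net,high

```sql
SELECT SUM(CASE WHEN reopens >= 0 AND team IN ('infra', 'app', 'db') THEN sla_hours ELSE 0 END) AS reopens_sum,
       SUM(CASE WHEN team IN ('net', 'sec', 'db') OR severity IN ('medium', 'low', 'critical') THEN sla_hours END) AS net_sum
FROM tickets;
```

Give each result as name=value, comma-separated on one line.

reopens_sum=473, net_sum=534

[reopens_sum: reopens >= 0 AND team IN ('infra', 'app', 'db')]
ticket_id=70: ✓ → 86
ticket_id=71: ✓ → 17
ticket_id=72: ✗
ticket_id=73: ✓ → 74
ticket_id=74: ✓ → 66
ticket_id=75: ✓ → 30
ticket_id=76: ✓ → 52
ticket_id=77: ✓ → 5
ticket_id=78: ✓ → 93
ticket_id=79: ✓ → 50
ticket_id=80: ✗
reopens_sum = 86 + 17 + 74 + 66 + 30 + 52 + 5 + 93 + 50 = 473
—
[net_sum: team IN ('net', 'sec', 'db') OR severity IN ('medium', 'low', 'critical')]
ticket_id=70: ✓ → 86
ticket_id=71: ✓ → 17
ticket_id=72: ✓ → 89
ticket_id=73: ✓ → 74
ticket_id=74: ✓ → 66
ticket_id=75: ✓ → 30
ticket_id=76: ✗
ticket_id=77: ✓ → 5
ticket_id=78: ✓ → 93
ticket_id=79: ✗
ticket_id=80: ✓ → 74
net_sum = 86 + 17 + 89 + 74 + 66 + 30 + 5 + 93 + 74 = 534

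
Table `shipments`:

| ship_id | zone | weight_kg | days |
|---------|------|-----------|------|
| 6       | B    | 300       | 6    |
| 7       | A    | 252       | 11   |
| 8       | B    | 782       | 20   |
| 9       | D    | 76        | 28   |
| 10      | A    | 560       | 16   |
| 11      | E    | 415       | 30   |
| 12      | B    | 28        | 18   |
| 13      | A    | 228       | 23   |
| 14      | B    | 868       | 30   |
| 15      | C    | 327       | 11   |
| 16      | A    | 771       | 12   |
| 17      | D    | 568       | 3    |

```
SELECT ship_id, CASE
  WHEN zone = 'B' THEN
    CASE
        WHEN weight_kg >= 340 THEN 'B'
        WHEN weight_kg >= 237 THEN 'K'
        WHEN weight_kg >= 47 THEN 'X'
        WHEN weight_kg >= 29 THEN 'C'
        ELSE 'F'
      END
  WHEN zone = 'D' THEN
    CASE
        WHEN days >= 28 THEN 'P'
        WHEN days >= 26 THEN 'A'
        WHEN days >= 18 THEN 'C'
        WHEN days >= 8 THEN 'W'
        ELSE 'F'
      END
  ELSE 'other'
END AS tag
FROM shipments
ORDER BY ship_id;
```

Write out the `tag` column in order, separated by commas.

K, other, B, P, other, other, F, other, B, other, other, F

ship_id=6: zone='B' → inner[weight_kg >= 237] → K
ship_id=7: zone='A' → outer ELSE → other
ship_id=8: zone='B' → inner[weight_kg >= 340] → B
ship_id=9: zone='D' → inner[days >= 28] → P
ship_id=10: zone='A' → outer ELSE → other
ship_id=11: zone='E' → outer ELSE → other
ship_id=12: zone='B' → inner[ELSE] → F
ship_id=13: zone='A' → outer ELSE → other
ship_id=14: zone='B' → inner[weight_kg >= 340] → B
ship_id=15: zone='C' → outer ELSE → other
ship_id=16: zone='A' → outer ELSE → other
ship_id=17: zone='D' → inner[ELSE] → F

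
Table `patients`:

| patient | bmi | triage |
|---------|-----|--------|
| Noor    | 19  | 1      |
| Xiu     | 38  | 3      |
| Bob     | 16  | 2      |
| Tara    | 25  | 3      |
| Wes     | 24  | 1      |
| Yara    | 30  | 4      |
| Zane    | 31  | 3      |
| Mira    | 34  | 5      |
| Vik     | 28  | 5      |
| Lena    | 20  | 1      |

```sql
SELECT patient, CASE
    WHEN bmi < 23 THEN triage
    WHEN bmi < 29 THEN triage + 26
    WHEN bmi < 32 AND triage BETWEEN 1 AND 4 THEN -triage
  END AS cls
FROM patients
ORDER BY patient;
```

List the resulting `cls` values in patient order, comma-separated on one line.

2, 1, NULL, 1, 29, 31, 27, NULL, -4, -3

patient=Bob: bmi < 23 → 2
patient=Lena: bmi < 23 → 1
patient=Mira: (no match → NULL) → NULL
patient=Noor: bmi < 23 → 1
patient=Tara: bmi < 29 → 29
patient=Vik: bmi < 29 → 31
patient=Wes: bmi < 29 → 27
patient=Xiu: (no match → NULL) → NULL
patient=Yara: bmi < 32 AND triage BETWEEN 1 AND 4 → -4
patient=Zane: bmi < 32 AND triage BETWEEN 1 AND 4 → -3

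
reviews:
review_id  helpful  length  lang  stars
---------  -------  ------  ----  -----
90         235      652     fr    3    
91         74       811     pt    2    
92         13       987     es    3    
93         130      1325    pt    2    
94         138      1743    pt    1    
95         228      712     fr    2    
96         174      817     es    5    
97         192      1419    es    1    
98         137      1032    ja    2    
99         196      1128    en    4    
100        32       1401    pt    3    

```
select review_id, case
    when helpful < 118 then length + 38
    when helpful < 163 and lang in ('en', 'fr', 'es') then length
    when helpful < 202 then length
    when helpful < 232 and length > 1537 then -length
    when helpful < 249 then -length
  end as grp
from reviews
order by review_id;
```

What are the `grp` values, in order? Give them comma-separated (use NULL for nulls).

review_id=90: helpful < 249 → -652
review_id=91: helpful < 118 → 849
review_id=92: helpful < 118 → 1025
review_id=93: helpful < 202 → 1325
review_id=94: helpful < 202 → 1743
review_id=95: helpful < 249 → -712
review_id=96: helpful < 202 → 817
review_id=97: helpful < 202 → 1419
review_id=98: helpful < 202 → 1032
review_id=99: helpful < 202 → 1128
review_id=100: helpful < 118 → 1439

-652, 849, 1025, 1325, 1743, -712, 817, 1419, 1032, 1128, 1439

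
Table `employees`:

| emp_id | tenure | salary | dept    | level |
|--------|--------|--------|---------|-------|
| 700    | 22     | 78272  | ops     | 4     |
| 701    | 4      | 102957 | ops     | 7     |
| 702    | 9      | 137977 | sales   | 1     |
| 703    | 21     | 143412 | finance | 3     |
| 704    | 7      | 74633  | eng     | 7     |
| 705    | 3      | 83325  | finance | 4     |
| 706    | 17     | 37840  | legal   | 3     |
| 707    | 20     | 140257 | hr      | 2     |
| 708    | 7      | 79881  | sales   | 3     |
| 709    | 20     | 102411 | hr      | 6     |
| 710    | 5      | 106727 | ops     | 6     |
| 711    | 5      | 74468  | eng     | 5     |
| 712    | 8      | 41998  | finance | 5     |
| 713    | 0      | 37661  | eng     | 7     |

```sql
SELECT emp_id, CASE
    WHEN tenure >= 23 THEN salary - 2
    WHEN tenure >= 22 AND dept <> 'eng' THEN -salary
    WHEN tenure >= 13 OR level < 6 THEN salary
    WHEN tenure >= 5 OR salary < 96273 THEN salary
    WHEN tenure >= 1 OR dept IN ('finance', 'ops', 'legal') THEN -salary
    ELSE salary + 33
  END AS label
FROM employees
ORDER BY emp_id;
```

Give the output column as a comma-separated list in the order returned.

emp_id=700: tenure >= 22 AND dept <> 'eng' → -78272
emp_id=701: tenure >= 1 OR dept IN ('finance', 'ops', 'legal') → -102957
emp_id=702: tenure >= 13 OR level < 6 → 137977
emp_id=703: tenure >= 13 OR level < 6 → 143412
emp_id=704: tenure >= 5 OR salary < 96273 → 74633
emp_id=705: tenure >= 13 OR level < 6 → 83325
emp_id=706: tenure >= 13 OR level < 6 → 37840
emp_id=707: tenure >= 13 OR level < 6 → 140257
emp_id=708: tenure >= 13 OR level < 6 → 79881
emp_id=709: tenure >= 13 OR level < 6 → 102411
emp_id=710: tenure >= 5 OR salary < 96273 → 106727
emp_id=711: tenure >= 13 OR level < 6 → 74468
emp_id=712: tenure >= 13 OR level < 6 → 41998
emp_id=713: tenure >= 5 OR salary < 96273 → 37661

-78272, -102957, 137977, 143412, 74633, 83325, 37840, 140257, 79881, 102411, 106727, 74468, 41998, 37661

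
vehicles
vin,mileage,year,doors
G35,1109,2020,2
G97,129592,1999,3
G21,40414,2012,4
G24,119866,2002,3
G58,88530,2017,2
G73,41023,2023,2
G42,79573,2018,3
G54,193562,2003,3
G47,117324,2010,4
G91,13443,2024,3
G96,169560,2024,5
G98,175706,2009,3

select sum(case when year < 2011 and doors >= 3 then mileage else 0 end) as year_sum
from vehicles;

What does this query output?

vin=G35: ✗
vin=G97: ✓ → 129592
vin=G21: ✗
vin=G24: ✓ → 119866
vin=G58: ✗
vin=G73: ✗
vin=G42: ✗
vin=G54: ✓ → 193562
vin=G47: ✓ → 117324
vin=G91: ✗
vin=G96: ✗
vin=G98: ✓ → 175706
year_sum = 129592 + 119866 + 193562 + 117324 + 175706 = 736050

736050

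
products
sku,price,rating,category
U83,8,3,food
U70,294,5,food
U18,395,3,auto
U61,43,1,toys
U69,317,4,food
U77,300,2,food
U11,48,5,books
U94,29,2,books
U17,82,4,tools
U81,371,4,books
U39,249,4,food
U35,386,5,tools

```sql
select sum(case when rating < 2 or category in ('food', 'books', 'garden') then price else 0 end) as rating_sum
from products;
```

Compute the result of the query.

1659

sku=U83: ✓ → 8
sku=U70: ✓ → 294
sku=U18: ✗
sku=U61: ✓ → 43
sku=U69: ✓ → 317
sku=U77: ✓ → 300
sku=U11: ✓ → 48
sku=U94: ✓ → 29
sku=U17: ✗
sku=U81: ✓ → 371
sku=U39: ✓ → 249
sku=U35: ✗
rating_sum = 8 + 294 + 43 + 317 + 300 + 48 + 29 + 371 + 249 = 1659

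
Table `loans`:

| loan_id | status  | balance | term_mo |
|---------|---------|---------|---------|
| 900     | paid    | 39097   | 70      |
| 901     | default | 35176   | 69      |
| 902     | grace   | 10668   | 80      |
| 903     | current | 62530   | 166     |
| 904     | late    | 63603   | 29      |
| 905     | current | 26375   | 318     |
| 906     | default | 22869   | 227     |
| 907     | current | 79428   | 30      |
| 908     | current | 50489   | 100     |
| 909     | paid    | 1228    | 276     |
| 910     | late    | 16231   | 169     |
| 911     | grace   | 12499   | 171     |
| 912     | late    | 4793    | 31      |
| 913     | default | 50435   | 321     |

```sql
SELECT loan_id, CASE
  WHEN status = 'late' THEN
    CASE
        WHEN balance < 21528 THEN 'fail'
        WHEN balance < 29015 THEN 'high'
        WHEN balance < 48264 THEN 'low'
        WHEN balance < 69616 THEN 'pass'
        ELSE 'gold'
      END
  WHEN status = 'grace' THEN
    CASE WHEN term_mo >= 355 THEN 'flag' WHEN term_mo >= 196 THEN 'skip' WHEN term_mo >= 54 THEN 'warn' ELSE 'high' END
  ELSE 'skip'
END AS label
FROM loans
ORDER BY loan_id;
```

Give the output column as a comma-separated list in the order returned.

skip, skip, warn, skip, pass, skip, skip, skip, skip, skip, fail, warn, fail, skip

loan_id=900: status='paid' → outer ELSE → skip
loan_id=901: status='default' → outer ELSE → skip
loan_id=902: status='grace' → inner[term_mo >= 54] → warn
loan_id=903: status='current' → outer ELSE → skip
loan_id=904: status='late' → inner[balance < 69616] → pass
loan_id=905: status='current' → outer ELSE → skip
loan_id=906: status='default' → outer ELSE → skip
loan_id=907: status='current' → outer ELSE → skip
loan_id=908: status='current' → outer ELSE → skip
loan_id=909: status='paid' → outer ELSE → skip
loan_id=910: status='late' → inner[balance < 21528] → fail
loan_id=911: status='grace' → inner[term_mo >= 54] → warn
loan_id=912: status='late' → inner[balance < 21528] → fail
loan_id=913: status='default' → outer ELSE → skip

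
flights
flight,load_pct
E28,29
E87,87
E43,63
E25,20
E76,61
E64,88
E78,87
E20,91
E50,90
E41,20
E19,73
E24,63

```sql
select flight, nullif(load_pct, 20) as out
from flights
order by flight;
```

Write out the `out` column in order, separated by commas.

73, 91, 63, NULL, 29, NULL, 63, 90, 88, 61, 87, 87

flight=E19: load_pct=73 vs 20: differ → 73
flight=E20: load_pct=91 vs 20: differ → 91
flight=E24: load_pct=63 vs 20: differ → 63
flight=E25: load_pct=20 vs 20: equal → NULL
flight=E28: load_pct=29 vs 20: differ → 29
flight=E41: load_pct=20 vs 20: equal → NULL
flight=E43: load_pct=63 vs 20: differ → 63
flight=E50: load_pct=90 vs 20: differ → 90
flight=E64: load_pct=88 vs 20: differ → 88
flight=E76: load_pct=61 vs 20: differ → 61
flight=E78: load_pct=87 vs 20: differ → 87
flight=E87: load_pct=87 vs 20: differ → 87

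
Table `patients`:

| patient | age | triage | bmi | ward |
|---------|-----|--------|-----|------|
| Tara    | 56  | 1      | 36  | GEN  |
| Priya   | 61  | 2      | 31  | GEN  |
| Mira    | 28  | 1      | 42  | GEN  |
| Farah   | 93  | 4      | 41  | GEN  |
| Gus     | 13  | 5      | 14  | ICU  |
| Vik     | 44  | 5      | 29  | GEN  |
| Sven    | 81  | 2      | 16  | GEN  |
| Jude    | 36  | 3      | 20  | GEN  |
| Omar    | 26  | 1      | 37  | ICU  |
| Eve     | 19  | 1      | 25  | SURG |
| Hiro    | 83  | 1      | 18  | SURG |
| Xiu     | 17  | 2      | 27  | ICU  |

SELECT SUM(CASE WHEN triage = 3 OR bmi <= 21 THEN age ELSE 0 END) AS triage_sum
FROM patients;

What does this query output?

213

patient=Tara: ✗
patient=Priya: ✗
patient=Mira: ✗
patient=Farah: ✗
patient=Gus: ✓ → 13
patient=Vik: ✗
patient=Sven: ✓ → 81
patient=Jude: ✓ → 36
patient=Omar: ✗
patient=Eve: ✗
patient=Hiro: ✓ → 83
patient=Xiu: ✗
triage_sum = 13 + 81 + 36 + 83 = 213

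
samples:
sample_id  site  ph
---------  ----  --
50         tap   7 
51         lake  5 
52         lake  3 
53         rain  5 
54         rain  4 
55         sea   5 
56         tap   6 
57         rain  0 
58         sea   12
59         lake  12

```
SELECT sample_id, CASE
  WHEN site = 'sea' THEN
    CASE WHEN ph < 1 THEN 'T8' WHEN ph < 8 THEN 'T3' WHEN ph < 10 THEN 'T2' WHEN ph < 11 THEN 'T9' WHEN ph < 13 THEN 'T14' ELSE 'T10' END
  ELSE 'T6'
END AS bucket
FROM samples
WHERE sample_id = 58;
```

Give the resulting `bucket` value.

sample_id = 58: site=sea, ph=12.
site='sea' → inner[ph < 13] → T14

T14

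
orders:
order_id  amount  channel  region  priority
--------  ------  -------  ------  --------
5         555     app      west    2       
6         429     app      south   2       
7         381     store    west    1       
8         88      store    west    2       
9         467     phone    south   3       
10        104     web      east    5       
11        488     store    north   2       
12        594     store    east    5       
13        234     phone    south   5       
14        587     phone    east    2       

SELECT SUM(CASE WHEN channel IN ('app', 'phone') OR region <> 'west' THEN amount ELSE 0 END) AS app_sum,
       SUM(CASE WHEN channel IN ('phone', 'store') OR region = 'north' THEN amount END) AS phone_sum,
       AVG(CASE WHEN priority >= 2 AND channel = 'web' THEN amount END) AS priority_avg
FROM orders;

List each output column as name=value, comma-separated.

app_sum=3458, phone_sum=2839, priority_avg=104

[app_sum: channel IN ('app', 'phone') OR region <> 'west']
order_id=5: ✓ → 555
order_id=6: ✓ → 429
order_id=7: ✗
order_id=8: ✗
order_id=9: ✓ → 467
order_id=10: ✓ → 104
order_id=11: ✓ → 488
order_id=12: ✓ → 594
order_id=13: ✓ → 234
order_id=14: ✓ → 587
app_sum = 555 + 429 + 467 + 104 + 488 + 594 + 234 + 587 = 3458
—
[phone_sum: channel IN ('phone', 'store') OR region = 'north']
order_id=5: ✗
order_id=6: ✗
order_id=7: ✓ → 381
order_id=8: ✓ → 88
order_id=9: ✓ → 467
order_id=10: ✗
order_id=11: ✓ → 488
order_id=12: ✓ → 594
order_id=13: ✓ → 234
order_id=14: ✓ → 587
phone_sum = 381 + 88 + 467 + 488 + 594 + 234 + 587 = 2839
—
[priority_avg: priority >= 2 AND channel = 'web']
order_id=5: ✗
order_id=6: ✗
order_id=7: ✗
order_id=8: ✗
order_id=9: ✗
order_id=10: ✓ → 104
order_id=11: ✗
order_id=12: ✗
order_id=13: ✗
order_id=14: ✗
priority_avg = 104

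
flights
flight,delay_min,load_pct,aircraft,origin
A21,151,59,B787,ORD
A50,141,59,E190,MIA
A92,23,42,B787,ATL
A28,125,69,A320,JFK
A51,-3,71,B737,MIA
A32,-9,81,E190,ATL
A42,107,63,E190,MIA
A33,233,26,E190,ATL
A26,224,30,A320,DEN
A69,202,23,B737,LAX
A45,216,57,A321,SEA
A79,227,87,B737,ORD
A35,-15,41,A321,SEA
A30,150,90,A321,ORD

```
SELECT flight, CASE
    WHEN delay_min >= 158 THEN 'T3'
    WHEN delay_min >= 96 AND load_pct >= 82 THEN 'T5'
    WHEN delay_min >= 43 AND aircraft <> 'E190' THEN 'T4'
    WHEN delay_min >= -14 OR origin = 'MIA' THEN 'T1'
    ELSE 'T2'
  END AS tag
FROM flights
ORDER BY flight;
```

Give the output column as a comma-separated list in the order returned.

T4, T3, T4, T5, T1, T3, T2, T1, T3, T1, T1, T3, T3, T1

flight=A21: delay_min >= 43 AND aircraft <> 'E190' → T4
flight=A26: delay_min >= 158 → T3
flight=A28: delay_min >= 43 AND aircraft <> 'E190' → T4
flight=A30: delay_min >= 96 AND load_pct >= 82 → T5
flight=A32: delay_min >= -14 OR origin = 'MIA' → T1
flight=A33: delay_min >= 158 → T3
flight=A35: ELSE → T2
flight=A42: delay_min >= -14 OR origin = 'MIA' → T1
flight=A45: delay_min >= 158 → T3
flight=A50: delay_min >= -14 OR origin = 'MIA' → T1
flight=A51: delay_min >= -14 OR origin = 'MIA' → T1
flight=A69: delay_min >= 158 → T3
flight=A79: delay_min >= 158 → T3
flight=A92: delay_min >= -14 OR origin = 'MIA' → T1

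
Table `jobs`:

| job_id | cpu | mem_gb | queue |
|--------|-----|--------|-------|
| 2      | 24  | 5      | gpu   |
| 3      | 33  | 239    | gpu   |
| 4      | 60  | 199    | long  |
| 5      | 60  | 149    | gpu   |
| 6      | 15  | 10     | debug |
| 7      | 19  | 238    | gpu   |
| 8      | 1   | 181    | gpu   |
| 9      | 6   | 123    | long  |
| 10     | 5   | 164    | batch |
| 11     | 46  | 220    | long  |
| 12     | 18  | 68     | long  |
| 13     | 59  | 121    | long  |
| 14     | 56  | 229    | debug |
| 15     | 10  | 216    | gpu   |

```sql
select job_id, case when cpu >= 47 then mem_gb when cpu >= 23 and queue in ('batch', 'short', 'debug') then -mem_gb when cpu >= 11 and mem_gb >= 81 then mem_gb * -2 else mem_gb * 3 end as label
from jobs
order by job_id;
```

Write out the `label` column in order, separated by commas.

15, -478, 199, 149, 30, -476, 543, 369, 492, -440, 204, 121, 229, 648

job_id=2: ELSE → 15
job_id=3: cpu >= 11 and mem_gb >= 81 → -478
job_id=4: cpu >= 47 → 199
job_id=5: cpu >= 47 → 149
job_id=6: ELSE → 30
job_id=7: cpu >= 11 and mem_gb >= 81 → -476
job_id=8: ELSE → 543
job_id=9: ELSE → 369
job_id=10: ELSE → 492
job_id=11: cpu >= 11 and mem_gb >= 81 → -440
job_id=12: ELSE → 204
job_id=13: cpu >= 47 → 121
job_id=14: cpu >= 47 → 229
job_id=15: ELSE → 648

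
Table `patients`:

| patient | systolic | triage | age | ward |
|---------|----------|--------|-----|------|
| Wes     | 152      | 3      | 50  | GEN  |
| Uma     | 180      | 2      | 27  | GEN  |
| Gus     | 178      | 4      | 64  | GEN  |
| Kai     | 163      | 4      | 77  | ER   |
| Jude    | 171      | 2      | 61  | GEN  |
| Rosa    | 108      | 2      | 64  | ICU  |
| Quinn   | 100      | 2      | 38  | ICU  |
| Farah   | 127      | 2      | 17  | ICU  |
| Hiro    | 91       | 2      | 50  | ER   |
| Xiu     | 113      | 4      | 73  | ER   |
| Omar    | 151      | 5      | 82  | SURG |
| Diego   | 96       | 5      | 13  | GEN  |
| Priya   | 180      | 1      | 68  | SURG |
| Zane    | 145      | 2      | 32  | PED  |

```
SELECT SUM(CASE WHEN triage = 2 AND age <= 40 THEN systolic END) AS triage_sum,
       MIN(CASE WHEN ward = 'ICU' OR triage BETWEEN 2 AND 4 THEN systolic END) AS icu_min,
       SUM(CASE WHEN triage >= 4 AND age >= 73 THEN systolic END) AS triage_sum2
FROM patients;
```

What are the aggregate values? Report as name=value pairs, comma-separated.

triage_sum=552, icu_min=91, triage_sum2=427

[triage_sum: triage = 2 AND age <= 40]
patient=Wes: ✗
patient=Uma: ✓ → 180
patient=Gus: ✗
patient=Kai: ✗
patient=Jude: ✗
patient=Rosa: ✗
patient=Quinn: ✓ → 100
patient=Farah: ✓ → 127
patient=Hiro: ✗
patient=Xiu: ✗
patient=Omar: ✗
patient=Diego: ✗
patient=Priya: ✗
patient=Zane: ✓ → 145
triage_sum = 180 + 100 + 127 + 145 = 552
—
[icu_min: ward = 'ICU' OR triage BETWEEN 2 AND 4]
patient=Wes: ✓ → 152
patient=Uma: ✓ → 180
patient=Gus: ✓ → 178
patient=Kai: ✓ → 163
patient=Jude: ✓ → 171
patient=Rosa: ✓ → 108
patient=Quinn: ✓ → 100
patient=Farah: ✓ → 127
patient=Hiro: ✓ → 91
patient=Xiu: ✓ → 113
patient=Omar: ✗
patient=Diego: ✗
patient=Priya: ✗
patient=Zane: ✓ → 145
icu_min = MIN(152, 180, 178, 163, 171, 108, 100, 127, 91, 113, 145) = 91
—
[triage_sum2: triage >= 4 AND age >= 73]
patient=Wes: ✗
patient=Uma: ✗
patient=Gus: ✗
patient=Kai: ✓ → 163
patient=Jude: ✗
patient=Rosa: ✗
patient=Quinn: ✗
patient=Farah: ✗
patient=Hiro: ✗
patient=Xiu: ✓ → 113
patient=Omar: ✓ → 151
patient=Diego: ✗
patient=Priya: ✗
patient=Zane: ✗
triage_sum2 = 163 + 113 + 151 = 427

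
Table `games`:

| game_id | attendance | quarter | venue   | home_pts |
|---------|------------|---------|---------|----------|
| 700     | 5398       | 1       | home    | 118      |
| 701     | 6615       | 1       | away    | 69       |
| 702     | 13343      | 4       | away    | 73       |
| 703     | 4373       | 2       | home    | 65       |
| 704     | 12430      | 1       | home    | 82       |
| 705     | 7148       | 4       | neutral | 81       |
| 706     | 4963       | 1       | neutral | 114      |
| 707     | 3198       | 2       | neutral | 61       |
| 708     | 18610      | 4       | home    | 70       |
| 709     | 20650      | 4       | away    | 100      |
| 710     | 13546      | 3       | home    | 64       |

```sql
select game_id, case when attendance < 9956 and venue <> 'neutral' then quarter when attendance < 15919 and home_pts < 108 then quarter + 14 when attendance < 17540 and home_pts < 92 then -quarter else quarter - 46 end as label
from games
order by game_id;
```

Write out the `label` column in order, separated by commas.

1, 1, 18, 2, 15, 18, -45, 16, -42, -42, 17

game_id=700: attendance < 9956 and venue <> 'neutral' → 1
game_id=701: attendance < 9956 and venue <> 'neutral' → 1
game_id=702: attendance < 15919 and home_pts < 108 → 18
game_id=703: attendance < 9956 and venue <> 'neutral' → 2
game_id=704: attendance < 15919 and home_pts < 108 → 15
game_id=705: attendance < 15919 and home_pts < 108 → 18
game_id=706: ELSE → -45
game_id=707: attendance < 15919 and home_pts < 108 → 16
game_id=708: ELSE → -42
game_id=709: ELSE → -42
game_id=710: attendance < 15919 and home_pts < 108 → 17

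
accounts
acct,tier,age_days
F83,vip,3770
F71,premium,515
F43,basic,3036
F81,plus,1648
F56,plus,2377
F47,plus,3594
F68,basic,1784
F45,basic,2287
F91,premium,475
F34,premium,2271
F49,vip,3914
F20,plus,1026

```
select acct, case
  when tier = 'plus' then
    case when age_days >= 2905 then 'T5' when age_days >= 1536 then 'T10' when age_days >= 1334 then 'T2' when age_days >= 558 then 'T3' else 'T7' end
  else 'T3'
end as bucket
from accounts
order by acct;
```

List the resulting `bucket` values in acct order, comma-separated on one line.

acct=F20: tier='plus' → inner[age_days >= 558] → T3
acct=F34: tier='premium' → outer ELSE → T3
acct=F43: tier='basic' → outer ELSE → T3
acct=F45: tier='basic' → outer ELSE → T3
acct=F47: tier='plus' → inner[age_days >= 2905] → T5
acct=F49: tier='vip' → outer ELSE → T3
acct=F56: tier='plus' → inner[age_days >= 1536] → T10
acct=F68: tier='basic' → outer ELSE → T3
acct=F71: tier='premium' → outer ELSE → T3
acct=F81: tier='plus' → inner[age_days >= 1536] → T10
acct=F83: tier='vip' → outer ELSE → T3
acct=F91: tier='premium' → outer ELSE → T3

T3, T3, T3, T3, T5, T3, T10, T3, T3, T10, T3, T3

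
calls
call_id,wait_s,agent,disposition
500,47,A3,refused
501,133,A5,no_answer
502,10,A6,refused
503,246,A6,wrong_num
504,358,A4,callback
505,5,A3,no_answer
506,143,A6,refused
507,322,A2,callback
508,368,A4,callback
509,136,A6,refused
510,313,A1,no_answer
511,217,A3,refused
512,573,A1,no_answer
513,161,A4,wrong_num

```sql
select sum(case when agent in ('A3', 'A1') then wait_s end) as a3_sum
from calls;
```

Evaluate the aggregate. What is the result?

call_id=500: ✓ → 47
call_id=501: ✗
call_id=502: ✗
call_id=503: ✗
call_id=504: ✗
call_id=505: ✓ → 5
call_id=506: ✗
call_id=507: ✗
call_id=508: ✗
call_id=509: ✗
call_id=510: ✓ → 313
call_id=511: ✓ → 217
call_id=512: ✓ → 573
call_id=513: ✗
a3_sum = 47 + 5 + 313 + 217 + 573 = 1155

1155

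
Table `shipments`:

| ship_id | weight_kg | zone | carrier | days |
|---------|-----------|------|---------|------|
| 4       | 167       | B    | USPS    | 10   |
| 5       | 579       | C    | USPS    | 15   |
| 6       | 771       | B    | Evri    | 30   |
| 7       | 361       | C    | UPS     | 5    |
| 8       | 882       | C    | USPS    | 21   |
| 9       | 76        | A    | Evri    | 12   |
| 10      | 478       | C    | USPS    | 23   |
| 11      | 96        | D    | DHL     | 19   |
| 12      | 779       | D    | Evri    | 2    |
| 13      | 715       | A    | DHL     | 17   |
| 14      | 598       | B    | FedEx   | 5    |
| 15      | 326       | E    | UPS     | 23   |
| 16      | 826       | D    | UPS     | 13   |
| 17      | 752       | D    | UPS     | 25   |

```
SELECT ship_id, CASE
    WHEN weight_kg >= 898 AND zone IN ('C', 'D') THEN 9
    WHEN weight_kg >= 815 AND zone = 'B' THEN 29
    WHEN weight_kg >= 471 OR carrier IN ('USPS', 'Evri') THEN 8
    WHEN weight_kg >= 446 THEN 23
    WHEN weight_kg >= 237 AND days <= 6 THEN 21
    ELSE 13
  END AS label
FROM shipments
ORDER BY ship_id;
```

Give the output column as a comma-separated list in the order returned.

ship_id=4: weight_kg >= 471 OR carrier IN ('USPS', 'Evri') → 8
ship_id=5: weight_kg >= 471 OR carrier IN ('USPS', 'Evri') → 8
ship_id=6: weight_kg >= 471 OR carrier IN ('USPS', 'Evri') → 8
ship_id=7: weight_kg >= 237 AND days <= 6 → 21
ship_id=8: weight_kg >= 471 OR carrier IN ('USPS', 'Evri') → 8
ship_id=9: weight_kg >= 471 OR carrier IN ('USPS', 'Evri') → 8
ship_id=10: weight_kg >= 471 OR carrier IN ('USPS', 'Evri') → 8
ship_id=11: ELSE → 13
ship_id=12: weight_kg >= 471 OR carrier IN ('USPS', 'Evri') → 8
ship_id=13: weight_kg >= 471 OR carrier IN ('USPS', 'Evri') → 8
ship_id=14: weight_kg >= 471 OR carrier IN ('USPS', 'Evri') → 8
ship_id=15: ELSE → 13
ship_id=16: weight_kg >= 471 OR carrier IN ('USPS', 'Evri') → 8
ship_id=17: weight_kg >= 471 OR carrier IN ('USPS', 'Evri') → 8

8, 8, 8, 21, 8, 8, 8, 13, 8, 8, 8, 13, 8, 8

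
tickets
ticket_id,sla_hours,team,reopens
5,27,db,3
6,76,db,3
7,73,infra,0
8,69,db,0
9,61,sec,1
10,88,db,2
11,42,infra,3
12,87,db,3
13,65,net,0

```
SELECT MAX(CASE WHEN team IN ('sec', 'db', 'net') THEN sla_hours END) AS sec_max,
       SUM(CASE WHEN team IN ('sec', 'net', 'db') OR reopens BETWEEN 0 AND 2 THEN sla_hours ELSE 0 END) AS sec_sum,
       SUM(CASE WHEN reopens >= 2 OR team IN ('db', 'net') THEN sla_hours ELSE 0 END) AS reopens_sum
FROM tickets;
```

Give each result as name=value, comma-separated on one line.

[sec_max: team IN ('sec', 'db', 'net')]
ticket_id=5: ✓ → 27
ticket_id=6: ✓ → 76
ticket_id=7: ✗
ticket_id=8: ✓ → 69
ticket_id=9: ✓ → 61
ticket_id=10: ✓ → 88
ticket_id=11: ✗
ticket_id=12: ✓ → 87
ticket_id=13: ✓ → 65
sec_max = MAX(27, 76, 69, 61, 88, 87, 65) = 88
—
[sec_sum: team IN ('sec', 'net', 'db') OR reopens BETWEEN 0 AND 2]
ticket_id=5: ✓ → 27
ticket_id=6: ✓ → 76
ticket_id=7: ✓ → 73
ticket_id=8: ✓ → 69
ticket_id=9: ✓ → 61
ticket_id=10: ✓ → 88
ticket_id=11: ✗
ticket_id=12: ✓ → 87
ticket_id=13: ✓ → 65
sec_sum = 27 + 76 + 73 + 69 + 61 + 88 + 87 + 65 = 546
—
[reopens_sum: reopens >= 2 OR team IN ('db', 'net')]
ticket_id=5: ✓ → 27
ticket_id=6: ✓ → 76
ticket_id=7: ✗
ticket_id=8: ✓ → 69
ticket_id=9: ✗
ticket_id=10: ✓ → 88
ticket_id=11: ✓ → 42
ticket_id=12: ✓ → 87
ticket_id=13: ✓ → 65
reopens_sum = 27 + 76 + 69 + 88 + 42 + 87 + 65 = 454

sec_max=88, sec_sum=546, reopens_sum=454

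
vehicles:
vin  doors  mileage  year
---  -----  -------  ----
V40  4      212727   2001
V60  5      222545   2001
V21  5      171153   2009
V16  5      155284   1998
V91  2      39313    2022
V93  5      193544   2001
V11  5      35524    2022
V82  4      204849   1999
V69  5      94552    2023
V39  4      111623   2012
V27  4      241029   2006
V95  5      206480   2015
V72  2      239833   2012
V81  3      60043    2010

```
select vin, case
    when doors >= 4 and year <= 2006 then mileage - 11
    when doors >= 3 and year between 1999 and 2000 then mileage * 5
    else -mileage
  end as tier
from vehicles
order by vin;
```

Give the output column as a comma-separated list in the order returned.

-35524, 155273, -171153, 241018, -111623, 212716, 222534, -94552, -239833, -60043, 204838, -39313, 193533, -206480

vin=V11: ELSE → -35524
vin=V16: doors >= 4 and year <= 2006 → 155273
vin=V21: ELSE → -171153
vin=V27: doors >= 4 and year <= 2006 → 241018
vin=V39: ELSE → -111623
vin=V40: doors >= 4 and year <= 2006 → 212716
vin=V60: doors >= 4 and year <= 2006 → 222534
vin=V69: ELSE → -94552
vin=V72: ELSE → -239833
vin=V81: ELSE → -60043
vin=V82: doors >= 4 and year <= 2006 → 204838
vin=V91: ELSE → -39313
vin=V93: doors >= 4 and year <= 2006 → 193533
vin=V95: ELSE → -206480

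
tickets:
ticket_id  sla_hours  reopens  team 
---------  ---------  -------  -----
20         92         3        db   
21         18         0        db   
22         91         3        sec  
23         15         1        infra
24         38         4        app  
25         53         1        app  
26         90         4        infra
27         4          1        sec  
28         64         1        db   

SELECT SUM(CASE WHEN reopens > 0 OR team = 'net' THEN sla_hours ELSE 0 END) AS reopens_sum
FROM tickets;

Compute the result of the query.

447

ticket_id=20: ✓ → 92
ticket_id=21: ✗
ticket_id=22: ✓ → 91
ticket_id=23: ✓ → 15
ticket_id=24: ✓ → 38
ticket_id=25: ✓ → 53
ticket_id=26: ✓ → 90
ticket_id=27: ✓ → 4
ticket_id=28: ✓ → 64
reopens_sum = 92 + 91 + 15 + 38 + 53 + 90 + 4 + 64 = 447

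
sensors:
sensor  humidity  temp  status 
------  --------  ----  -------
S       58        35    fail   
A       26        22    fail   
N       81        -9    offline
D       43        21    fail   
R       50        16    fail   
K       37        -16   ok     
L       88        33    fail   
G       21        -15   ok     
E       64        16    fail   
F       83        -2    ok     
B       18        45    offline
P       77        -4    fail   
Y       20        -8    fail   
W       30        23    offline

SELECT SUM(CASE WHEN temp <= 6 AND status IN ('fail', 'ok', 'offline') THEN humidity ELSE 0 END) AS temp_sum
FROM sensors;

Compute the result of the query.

sensor=S: ✗
sensor=A: ✗
sensor=N: ✓ → 81
sensor=D: ✗
sensor=R: ✗
sensor=K: ✓ → 37
sensor=L: ✗
sensor=G: ✓ → 21
sensor=E: ✗
sensor=F: ✓ → 83
sensor=B: ✗
sensor=P: ✓ → 77
sensor=Y: ✓ → 20
sensor=W: ✗
temp_sum = 81 + 37 + 21 + 83 + 77 + 20 = 319

319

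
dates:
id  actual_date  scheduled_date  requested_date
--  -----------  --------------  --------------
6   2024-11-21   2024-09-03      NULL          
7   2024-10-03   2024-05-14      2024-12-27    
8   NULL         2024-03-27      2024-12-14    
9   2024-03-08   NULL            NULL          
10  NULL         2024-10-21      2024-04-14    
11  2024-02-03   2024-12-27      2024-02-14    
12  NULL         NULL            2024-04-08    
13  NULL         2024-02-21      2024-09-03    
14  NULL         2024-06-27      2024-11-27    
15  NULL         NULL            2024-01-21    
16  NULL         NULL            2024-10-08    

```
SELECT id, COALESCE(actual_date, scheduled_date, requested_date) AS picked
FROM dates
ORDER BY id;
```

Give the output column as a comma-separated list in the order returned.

id=6: actual_date=2024-11-21 → 2024-11-21
id=7: actual_date=2024-10-03 → 2024-10-03
id=8: actual_date=NULL, scheduled_date=2024-03-27 → 2024-03-27
id=9: actual_date=2024-03-08 → 2024-03-08
id=10: actual_date=NULL, scheduled_date=2024-10-21 → 2024-10-21
id=11: actual_date=2024-02-03 → 2024-02-03
id=12: actual_date=NULL, scheduled_date=NULL, requested_date=2024-04-08 → 2024-04-08
id=13: actual_date=NULL, scheduled_date=2024-02-21 → 2024-02-21
id=14: actual_date=NULL, scheduled_date=2024-06-27 → 2024-06-27
id=15: actual_date=NULL, scheduled_date=NULL, requested_date=2024-01-21 → 2024-01-21
id=16: actual_date=NULL, scheduled_date=NULL, requested_date=2024-10-08 → 2024-10-08

2024-11-21, 2024-10-03, 2024-03-27, 2024-03-08, 2024-10-21, 2024-02-03, 2024-04-08, 2024-02-21, 2024-06-27, 2024-01-21, 2024-10-08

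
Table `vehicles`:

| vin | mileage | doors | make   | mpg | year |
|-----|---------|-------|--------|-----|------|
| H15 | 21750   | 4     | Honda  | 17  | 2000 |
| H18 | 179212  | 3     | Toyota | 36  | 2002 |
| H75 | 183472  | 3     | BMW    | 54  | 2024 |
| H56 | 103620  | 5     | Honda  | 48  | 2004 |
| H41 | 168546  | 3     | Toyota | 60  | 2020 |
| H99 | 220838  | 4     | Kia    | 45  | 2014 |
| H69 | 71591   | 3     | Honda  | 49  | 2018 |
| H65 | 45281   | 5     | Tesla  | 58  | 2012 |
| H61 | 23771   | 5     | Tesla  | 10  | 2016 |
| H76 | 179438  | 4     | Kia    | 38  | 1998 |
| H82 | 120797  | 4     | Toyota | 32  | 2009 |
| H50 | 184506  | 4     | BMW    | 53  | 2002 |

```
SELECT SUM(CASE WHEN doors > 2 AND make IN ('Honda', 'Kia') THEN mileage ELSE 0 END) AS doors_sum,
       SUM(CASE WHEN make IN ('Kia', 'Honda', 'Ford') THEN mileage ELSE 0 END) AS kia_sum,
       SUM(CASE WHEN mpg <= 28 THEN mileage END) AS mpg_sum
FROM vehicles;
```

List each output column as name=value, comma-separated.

[doors_sum: doors > 2 AND make IN ('Honda', 'Kia')]
vin=H15: ✓ → 21750
vin=H18: ✗
vin=H75: ✗
vin=H56: ✓ → 103620
vin=H41: ✗
vin=H99: ✓ → 220838
vin=H69: ✓ → 71591
vin=H65: ✗
vin=H61: ✗
vin=H76: ✓ → 179438
vin=H82: ✗
vin=H50: ✗
doors_sum = 21750 + 103620 + 220838 + 71591 + 179438 = 597237
—
[kia_sum: make IN ('Kia', 'Honda', 'Ford')]
vin=H15: ✓ → 21750
vin=H18: ✗
vin=H75: ✗
vin=H56: ✓ → 103620
vin=H41: ✗
vin=H99: ✓ → 220838
vin=H69: ✓ → 71591
vin=H65: ✗
vin=H61: ✗
vin=H76: ✓ → 179438
vin=H82: ✗
vin=H50: ✗
kia_sum = 21750 + 103620 + 220838 + 71591 + 179438 = 597237
—
[mpg_sum: mpg <= 28]
vin=H15: ✓ → 21750
vin=H18: ✗
vin=H75: ✗
vin=H56: ✗
vin=H41: ✗
vin=H99: ✗
vin=H69: ✗
vin=H65: ✗
vin=H61: ✓ → 23771
vin=H76: ✗
vin=H82: ✗
vin=H50: ✗
mpg_sum = 21750 + 23771 = 45521

doors_sum=597237, kia_sum=597237, mpg_sum=45521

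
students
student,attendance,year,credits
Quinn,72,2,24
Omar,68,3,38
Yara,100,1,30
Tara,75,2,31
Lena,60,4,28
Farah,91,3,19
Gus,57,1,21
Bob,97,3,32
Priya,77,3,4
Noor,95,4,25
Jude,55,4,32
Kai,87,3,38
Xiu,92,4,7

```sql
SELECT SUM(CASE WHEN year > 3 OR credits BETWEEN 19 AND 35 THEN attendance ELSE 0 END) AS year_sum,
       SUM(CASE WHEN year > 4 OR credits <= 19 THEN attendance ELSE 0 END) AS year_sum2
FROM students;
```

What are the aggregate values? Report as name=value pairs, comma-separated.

year_sum=794, year_sum2=260

[year_sum: year > 3 OR credits BETWEEN 19 AND 35]
student=Quinn: ✓ → 72
student=Omar: ✗
student=Yara: ✓ → 100
student=Tara: ✓ → 75
student=Lena: ✓ → 60
student=Farah: ✓ → 91
student=Gus: ✓ → 57
student=Bob: ✓ → 97
student=Priya: ✗
student=Noor: ✓ → 95
student=Jude: ✓ → 55
student=Kai: ✗
student=Xiu: ✓ → 92
year_sum = 72 + 100 + 75 + 60 + 91 + 57 + 97 + 95 + 55 + 92 = 794
—
[year_sum2: year > 4 OR credits <= 19]
student=Quinn: ✗
student=Omar: ✗
student=Yara: ✗
student=Tara: ✗
student=Lena: ✗
student=Farah: ✓ → 91
student=Gus: ✗
student=Bob: ✗
student=Priya: ✓ → 77
student=Noor: ✗
student=Jude: ✗
student=Kai: ✗
student=Xiu: ✓ → 92
year_sum2 = 91 + 77 + 92 = 260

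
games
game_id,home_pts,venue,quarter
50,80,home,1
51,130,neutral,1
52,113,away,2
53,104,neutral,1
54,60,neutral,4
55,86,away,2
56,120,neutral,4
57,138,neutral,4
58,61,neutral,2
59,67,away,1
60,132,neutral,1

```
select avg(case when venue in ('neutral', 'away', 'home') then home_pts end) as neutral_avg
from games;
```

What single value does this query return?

99.1818181818

game_id=50: ✓ → 80
game_id=51: ✓ → 130
game_id=52: ✓ → 113
game_id=53: ✓ → 104
game_id=54: ✓ → 60
game_id=55: ✓ → 86
game_id=56: ✓ → 120
game_id=57: ✓ → 138
game_id=58: ✓ → 61
game_id=59: ✓ → 67
game_id=60: ✓ → 132
neutral_avg = (80 + 130 + 113 + 104 + 60 + 86 + 120 + 138 + 61 + 67 + 132) / 11 = 99.1818181818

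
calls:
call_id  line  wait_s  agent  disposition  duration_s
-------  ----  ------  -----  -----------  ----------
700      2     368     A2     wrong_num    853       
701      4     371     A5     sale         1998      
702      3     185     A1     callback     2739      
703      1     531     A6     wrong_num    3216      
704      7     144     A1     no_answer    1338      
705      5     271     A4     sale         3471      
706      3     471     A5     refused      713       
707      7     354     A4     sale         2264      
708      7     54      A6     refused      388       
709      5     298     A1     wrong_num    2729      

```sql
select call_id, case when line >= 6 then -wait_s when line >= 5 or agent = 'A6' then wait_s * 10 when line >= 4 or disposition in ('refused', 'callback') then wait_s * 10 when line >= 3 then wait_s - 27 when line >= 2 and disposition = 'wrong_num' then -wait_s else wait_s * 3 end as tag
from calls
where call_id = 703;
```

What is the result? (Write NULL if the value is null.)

call_id = 703: line=1, wait_s=531, agent=A6, disposition=wrong_num, duration_s=3216.
line >= 6 → false
line >= 5 or agent = 'A6' → true → 5310

5310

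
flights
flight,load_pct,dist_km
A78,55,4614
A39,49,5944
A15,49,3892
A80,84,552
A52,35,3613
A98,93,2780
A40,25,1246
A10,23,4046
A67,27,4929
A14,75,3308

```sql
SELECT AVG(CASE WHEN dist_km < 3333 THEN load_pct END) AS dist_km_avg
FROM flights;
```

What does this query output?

69.25

flight=A78: ✗
flight=A39: ✗
flight=A15: ✗
flight=A80: ✓ → 84
flight=A52: ✗
flight=A98: ✓ → 93
flight=A40: ✓ → 25
flight=A10: ✗
flight=A67: ✗
flight=A14: ✓ → 75
dist_km_avg = (84 + 93 + 25 + 75) / 4 = 69.25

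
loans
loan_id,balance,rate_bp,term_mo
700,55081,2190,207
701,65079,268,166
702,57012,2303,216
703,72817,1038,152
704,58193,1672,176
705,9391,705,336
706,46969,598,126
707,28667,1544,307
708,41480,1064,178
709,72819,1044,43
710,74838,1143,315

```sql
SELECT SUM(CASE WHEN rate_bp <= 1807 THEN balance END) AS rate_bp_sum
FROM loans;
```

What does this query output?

470253

loan_id=700: ✗
loan_id=701: ✓ → 65079
loan_id=702: ✗
loan_id=703: ✓ → 72817
loan_id=704: ✓ → 58193
loan_id=705: ✓ → 9391
loan_id=706: ✓ → 46969
loan_id=707: ✓ → 28667
loan_id=708: ✓ → 41480
loan_id=709: ✓ → 72819
loan_id=710: ✓ → 74838
rate_bp_sum = 65079 + 72817 + 58193 + 9391 + 46969 + 28667 + 41480 + 72819 + 74838 = 470253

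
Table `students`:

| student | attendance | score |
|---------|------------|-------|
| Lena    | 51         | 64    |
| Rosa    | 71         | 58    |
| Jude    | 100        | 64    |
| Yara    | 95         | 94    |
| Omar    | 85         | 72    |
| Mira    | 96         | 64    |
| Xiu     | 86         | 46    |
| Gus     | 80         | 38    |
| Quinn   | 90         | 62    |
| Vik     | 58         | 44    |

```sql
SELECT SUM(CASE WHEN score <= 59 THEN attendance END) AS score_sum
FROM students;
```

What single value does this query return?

student=Lena: ✗
student=Rosa: ✓ → 71
student=Jude: ✗
student=Yara: ✗
student=Omar: ✗
student=Mira: ✗
student=Xiu: ✓ → 86
student=Gus: ✓ → 80
student=Quinn: ✗
student=Vik: ✓ → 58
score_sum = 71 + 86 + 80 + 58 = 295

295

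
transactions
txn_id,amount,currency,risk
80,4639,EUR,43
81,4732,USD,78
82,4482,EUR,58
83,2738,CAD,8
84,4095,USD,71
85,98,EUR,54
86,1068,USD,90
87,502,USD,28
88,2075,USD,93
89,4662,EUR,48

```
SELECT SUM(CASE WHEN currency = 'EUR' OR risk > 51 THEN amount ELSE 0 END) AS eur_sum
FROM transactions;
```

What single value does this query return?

25851

txn_id=80: ✓ → 4639
txn_id=81: ✓ → 4732
txn_id=82: ✓ → 4482
txn_id=83: ✗
txn_id=84: ✓ → 4095
txn_id=85: ✓ → 98
txn_id=86: ✓ → 1068
txn_id=87: ✗
txn_id=88: ✓ → 2075
txn_id=89: ✓ → 4662
eur_sum = 4639 + 4732 + 4482 + 4095 + 98 + 1068 + 2075 + 4662 = 25851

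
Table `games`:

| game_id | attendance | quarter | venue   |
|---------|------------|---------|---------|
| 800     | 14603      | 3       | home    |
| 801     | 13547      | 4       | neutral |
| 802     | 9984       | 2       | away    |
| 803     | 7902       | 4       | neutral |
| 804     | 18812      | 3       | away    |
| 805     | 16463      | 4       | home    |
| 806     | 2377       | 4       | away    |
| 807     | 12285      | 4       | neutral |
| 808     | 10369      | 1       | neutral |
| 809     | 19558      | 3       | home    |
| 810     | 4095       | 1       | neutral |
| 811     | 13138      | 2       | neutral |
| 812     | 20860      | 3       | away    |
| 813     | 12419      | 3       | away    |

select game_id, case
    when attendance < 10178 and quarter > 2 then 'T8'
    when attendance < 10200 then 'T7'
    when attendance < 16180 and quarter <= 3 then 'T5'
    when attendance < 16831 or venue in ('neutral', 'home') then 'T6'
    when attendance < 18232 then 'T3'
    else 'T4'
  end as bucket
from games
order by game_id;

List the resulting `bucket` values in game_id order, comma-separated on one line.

T5, T6, T7, T8, T4, T6, T8, T6, T5, T6, T7, T5, T4, T5

game_id=800: attendance < 16180 and quarter <= 3 → T5
game_id=801: attendance < 16831 or venue in ('neutral', 'home') → T6
game_id=802: attendance < 10200 → T7
game_id=803: attendance < 10178 and quarter > 2 → T8
game_id=804: ELSE → T4
game_id=805: attendance < 16831 or venue in ('neutral', 'home') → T6
game_id=806: attendance < 10178 and quarter > 2 → T8
game_id=807: attendance < 16831 or venue in ('neutral', 'home') → T6
game_id=808: attendance < 16180 and quarter <= 3 → T5
game_id=809: attendance < 16831 or venue in ('neutral', 'home') → T6
game_id=810: attendance < 10200 → T7
game_id=811: attendance < 16180 and quarter <= 3 → T5
game_id=812: ELSE → T4
game_id=813: attendance < 16180 and quarter <= 3 → T5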